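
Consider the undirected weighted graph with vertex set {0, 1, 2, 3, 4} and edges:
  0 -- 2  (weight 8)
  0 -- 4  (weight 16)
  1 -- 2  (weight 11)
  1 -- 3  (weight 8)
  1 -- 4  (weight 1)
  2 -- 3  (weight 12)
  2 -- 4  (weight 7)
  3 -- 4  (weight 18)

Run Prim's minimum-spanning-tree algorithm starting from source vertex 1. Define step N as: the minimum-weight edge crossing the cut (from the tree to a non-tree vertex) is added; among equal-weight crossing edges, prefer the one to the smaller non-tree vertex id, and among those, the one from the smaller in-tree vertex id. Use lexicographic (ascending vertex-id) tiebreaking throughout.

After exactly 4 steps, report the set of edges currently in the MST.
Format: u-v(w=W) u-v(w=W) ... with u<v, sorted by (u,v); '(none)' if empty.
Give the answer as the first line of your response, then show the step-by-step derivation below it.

0-2(w=8) 1-3(w=8) 1-4(w=1) 2-4(w=7)

step 1: add edge 1-4 (w=1); MST = {1-4(w=1)}
step 2: add edge 2-4 (w=7); MST = {1-4(w=1) 2-4(w=7)}
step 3: add edge 0-2 (w=8); MST = {0-2(w=8) 1-4(w=1) 2-4(w=7)}
step 4: add edge 1-3 (w=8); MST = {0-2(w=8) 1-3(w=8) 1-4(w=1) 2-4(w=7)}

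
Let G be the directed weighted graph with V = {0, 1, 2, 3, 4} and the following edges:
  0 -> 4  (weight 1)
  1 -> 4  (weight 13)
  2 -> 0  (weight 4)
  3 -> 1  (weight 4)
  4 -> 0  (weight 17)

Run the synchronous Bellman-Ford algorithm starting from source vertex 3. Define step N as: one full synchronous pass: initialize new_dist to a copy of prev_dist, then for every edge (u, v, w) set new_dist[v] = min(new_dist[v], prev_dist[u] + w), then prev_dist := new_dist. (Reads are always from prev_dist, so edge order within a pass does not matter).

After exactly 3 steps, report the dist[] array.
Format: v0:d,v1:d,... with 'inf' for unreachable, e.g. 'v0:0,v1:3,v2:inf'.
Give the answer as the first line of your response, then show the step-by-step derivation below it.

v0:34,v1:4,v2:inf,v3:0,v4:17

step 1: dist = v0:inf,v1:4,v2:inf,v3:0,v4:inf
step 2: dist = v0:inf,v1:4,v2:inf,v3:0,v4:17
step 3: dist = v0:34,v1:4,v2:inf,v3:0,v4:17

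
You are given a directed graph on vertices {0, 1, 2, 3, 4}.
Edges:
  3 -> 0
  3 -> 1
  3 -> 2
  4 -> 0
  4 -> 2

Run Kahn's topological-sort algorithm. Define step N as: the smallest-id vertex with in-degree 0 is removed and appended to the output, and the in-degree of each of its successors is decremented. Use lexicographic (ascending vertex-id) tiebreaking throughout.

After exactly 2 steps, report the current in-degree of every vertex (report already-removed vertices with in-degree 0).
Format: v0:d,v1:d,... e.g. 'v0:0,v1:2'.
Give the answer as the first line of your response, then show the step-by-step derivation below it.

v0:1,v1:0,v2:1,v3:0,v4:0

step 1: output 3; order=[3]; indeg=(1,0,1,0,0)
step 2: output 1; order=[3,1]; indeg=(1,0,1,0,0)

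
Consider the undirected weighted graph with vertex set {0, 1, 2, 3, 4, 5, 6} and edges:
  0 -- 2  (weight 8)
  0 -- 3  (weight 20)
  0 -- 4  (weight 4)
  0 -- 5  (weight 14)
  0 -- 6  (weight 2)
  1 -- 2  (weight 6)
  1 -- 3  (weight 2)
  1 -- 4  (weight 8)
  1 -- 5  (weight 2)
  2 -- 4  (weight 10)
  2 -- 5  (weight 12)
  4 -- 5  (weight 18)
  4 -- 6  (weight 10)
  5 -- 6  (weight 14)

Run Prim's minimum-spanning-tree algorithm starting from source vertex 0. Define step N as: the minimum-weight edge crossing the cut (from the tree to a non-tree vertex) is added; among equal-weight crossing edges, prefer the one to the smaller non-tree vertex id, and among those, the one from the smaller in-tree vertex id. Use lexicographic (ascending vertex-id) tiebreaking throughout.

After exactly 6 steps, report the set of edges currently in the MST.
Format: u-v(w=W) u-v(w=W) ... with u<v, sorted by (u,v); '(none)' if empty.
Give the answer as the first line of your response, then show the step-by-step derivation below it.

0-4(w=4) 0-6(w=2) 1-2(w=6) 1-3(w=2) 1-4(w=8) 1-5(w=2)

step 1: add edge 0-6 (w=2); MST = {0-6(w=2)}
step 2: add edge 0-4 (w=4); MST = {0-4(w=4) 0-6(w=2)}
step 3: add edge 1-4 (w=8); MST = {0-4(w=4) 0-6(w=2) 1-4(w=8)}
step 4: add edge 1-3 (w=2); MST = {0-4(w=4) 0-6(w=2) 1-3(w=2) 1-4(w=8)}
step 5: add edge 1-5 (w=2); MST = {0-4(w=4) 0-6(w=2) 1-3(w=2) 1-4(w=8) 1-5(w=2)}
step 6: add edge 1-2 (w=6); MST = {0-4(w=4) 0-6(w=2) 1-2(w=6) 1-3(w=2) 1-4(w=8) 1-5(w=2)}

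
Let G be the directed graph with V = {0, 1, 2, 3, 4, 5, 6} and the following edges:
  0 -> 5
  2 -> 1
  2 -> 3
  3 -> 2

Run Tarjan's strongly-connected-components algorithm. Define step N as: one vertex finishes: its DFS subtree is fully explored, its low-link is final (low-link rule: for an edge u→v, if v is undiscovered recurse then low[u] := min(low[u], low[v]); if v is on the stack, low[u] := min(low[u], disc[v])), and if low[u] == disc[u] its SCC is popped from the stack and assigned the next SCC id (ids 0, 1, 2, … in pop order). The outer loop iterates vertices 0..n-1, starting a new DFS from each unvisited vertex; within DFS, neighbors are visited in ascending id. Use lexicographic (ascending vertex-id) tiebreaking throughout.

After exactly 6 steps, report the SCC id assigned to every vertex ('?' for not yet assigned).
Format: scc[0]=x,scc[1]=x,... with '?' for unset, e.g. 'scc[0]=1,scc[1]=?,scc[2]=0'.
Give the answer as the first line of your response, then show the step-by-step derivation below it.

scc[0]=1,scc[1]=2,scc[2]=3,scc[3]=3,scc[4]=4,scc[5]=0,scc[6]=?

step 1: low=(low[0]=0,low[1]=?,low[2]=?,low[3]=?,low[4]=?,low[5]=1,low[6]=?); scc=(scc[0]=?,scc[1]=?,scc[2]=?,scc[3]=?,scc[4]=?,scc[5]=0,scc[6]=?)
step 2: low=(low[0]=0,low[1]=?,low[2]=?,low[3]=?,low[4]=?,low[5]=1,low[6]=?); scc=(scc[0]=1,scc[1]=?,scc[2]=?,scc[3]=?,scc[4]=?,scc[5]=0,scc[6]=?)
step 3: low=(low[0]=0,low[1]=2,low[2]=?,low[3]=?,low[4]=?,low[5]=1,low[6]=?); scc=(scc[0]=1,scc[1]=2,scc[2]=?,scc[3]=?,scc[4]=?,scc[5]=0,scc[6]=?)
step 4: low=(low[0]=0,low[1]=2,low[2]=3,low[3]=3,low[4]=?,low[5]=1,low[6]=?); scc=(scc[0]=1,scc[1]=2,scc[2]=?,scc[3]=?,scc[4]=?,scc[5]=0,scc[6]=?)
step 5: low=(low[0]=0,low[1]=2,low[2]=3,low[3]=3,low[4]=?,low[5]=1,low[6]=?); scc=(scc[0]=1,scc[1]=2,scc[2]=3,scc[3]=3,scc[4]=?,scc[5]=0,scc[6]=?)
step 6: low=(low[0]=0,low[1]=2,low[2]=3,low[3]=3,low[4]=5,low[5]=1,low[6]=?); scc=(scc[0]=1,scc[1]=2,scc[2]=3,scc[3]=3,scc[4]=4,scc[5]=0,scc[6]=?)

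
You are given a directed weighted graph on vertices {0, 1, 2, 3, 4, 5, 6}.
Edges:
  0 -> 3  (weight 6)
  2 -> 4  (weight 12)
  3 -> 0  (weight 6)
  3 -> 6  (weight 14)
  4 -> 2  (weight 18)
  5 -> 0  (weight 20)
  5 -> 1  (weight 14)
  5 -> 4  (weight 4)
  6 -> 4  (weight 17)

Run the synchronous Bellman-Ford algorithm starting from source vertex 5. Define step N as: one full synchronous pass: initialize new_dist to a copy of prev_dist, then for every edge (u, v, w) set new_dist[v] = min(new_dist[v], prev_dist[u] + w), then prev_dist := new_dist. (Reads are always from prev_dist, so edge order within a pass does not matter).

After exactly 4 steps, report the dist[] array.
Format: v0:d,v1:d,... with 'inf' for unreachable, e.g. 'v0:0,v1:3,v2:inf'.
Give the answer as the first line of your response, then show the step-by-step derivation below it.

v0:20,v1:14,v2:22,v3:26,v4:4,v5:0,v6:40

step 1: dist = v0:20,v1:14,v2:inf,v3:inf,v4:4,v5:0,v6:inf
step 2: dist = v0:20,v1:14,v2:22,v3:26,v4:4,v5:0,v6:inf
step 3: dist = v0:20,v1:14,v2:22,v3:26,v4:4,v5:0,v6:40
step 4: dist = v0:20,v1:14,v2:22,v3:26,v4:4,v5:0,v6:40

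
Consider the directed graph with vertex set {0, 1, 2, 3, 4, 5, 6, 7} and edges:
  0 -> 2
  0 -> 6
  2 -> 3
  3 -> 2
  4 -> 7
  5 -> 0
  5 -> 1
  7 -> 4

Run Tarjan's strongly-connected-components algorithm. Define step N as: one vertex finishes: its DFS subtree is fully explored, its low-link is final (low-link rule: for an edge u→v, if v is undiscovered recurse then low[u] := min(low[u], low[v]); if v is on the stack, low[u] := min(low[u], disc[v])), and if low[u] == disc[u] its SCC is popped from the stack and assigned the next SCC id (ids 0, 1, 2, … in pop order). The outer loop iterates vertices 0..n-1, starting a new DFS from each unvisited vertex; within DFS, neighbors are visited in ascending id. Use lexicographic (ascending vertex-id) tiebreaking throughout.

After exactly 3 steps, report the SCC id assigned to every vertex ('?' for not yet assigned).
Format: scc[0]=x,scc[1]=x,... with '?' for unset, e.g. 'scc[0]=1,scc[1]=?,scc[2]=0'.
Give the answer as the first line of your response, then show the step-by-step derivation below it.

scc[0]=?,scc[1]=?,scc[2]=0,scc[3]=0,scc[4]=?,scc[5]=?,scc[6]=1,scc[7]=?

step 1: low=(low[0]=0,low[1]=?,low[2]=1,low[3]=1,low[4]=?,low[5]=?,low[6]=?,low[7]=?); scc=(scc[0]=?,scc[1]=?,scc[2]=?,scc[3]=?,scc[4]=?,scc[5]=?,scc[6]=?,scc[7]=?)
step 2: low=(low[0]=0,low[1]=?,low[2]=1,low[3]=1,low[4]=?,low[5]=?,low[6]=?,low[7]=?); scc=(scc[0]=?,scc[1]=?,scc[2]=0,scc[3]=0,scc[4]=?,scc[5]=?,scc[6]=?,scc[7]=?)
step 3: low=(low[0]=0,low[1]=?,low[2]=1,low[3]=1,low[4]=?,low[5]=?,low[6]=3,low[7]=?); scc=(scc[0]=?,scc[1]=?,scc[2]=0,scc[3]=0,scc[4]=?,scc[5]=?,scc[6]=1,scc[7]=?)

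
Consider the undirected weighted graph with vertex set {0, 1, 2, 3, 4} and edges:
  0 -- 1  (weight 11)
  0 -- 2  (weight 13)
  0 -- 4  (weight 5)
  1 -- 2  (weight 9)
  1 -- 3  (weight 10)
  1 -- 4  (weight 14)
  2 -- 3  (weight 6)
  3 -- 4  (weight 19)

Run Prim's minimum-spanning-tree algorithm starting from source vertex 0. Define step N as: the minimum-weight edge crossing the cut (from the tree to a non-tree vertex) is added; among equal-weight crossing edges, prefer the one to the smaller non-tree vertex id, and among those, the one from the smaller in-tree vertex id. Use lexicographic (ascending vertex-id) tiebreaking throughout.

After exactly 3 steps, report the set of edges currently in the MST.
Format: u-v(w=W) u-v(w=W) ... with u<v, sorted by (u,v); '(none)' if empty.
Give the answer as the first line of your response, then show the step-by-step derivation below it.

0-1(w=11) 0-4(w=5) 1-2(w=9)

step 1: add edge 0-4 (w=5); MST = {0-4(w=5)}
step 2: add edge 0-1 (w=11); MST = {0-1(w=11) 0-4(w=5)}
step 3: add edge 1-2 (w=9); MST = {0-1(w=11) 0-4(w=5) 1-2(w=9)}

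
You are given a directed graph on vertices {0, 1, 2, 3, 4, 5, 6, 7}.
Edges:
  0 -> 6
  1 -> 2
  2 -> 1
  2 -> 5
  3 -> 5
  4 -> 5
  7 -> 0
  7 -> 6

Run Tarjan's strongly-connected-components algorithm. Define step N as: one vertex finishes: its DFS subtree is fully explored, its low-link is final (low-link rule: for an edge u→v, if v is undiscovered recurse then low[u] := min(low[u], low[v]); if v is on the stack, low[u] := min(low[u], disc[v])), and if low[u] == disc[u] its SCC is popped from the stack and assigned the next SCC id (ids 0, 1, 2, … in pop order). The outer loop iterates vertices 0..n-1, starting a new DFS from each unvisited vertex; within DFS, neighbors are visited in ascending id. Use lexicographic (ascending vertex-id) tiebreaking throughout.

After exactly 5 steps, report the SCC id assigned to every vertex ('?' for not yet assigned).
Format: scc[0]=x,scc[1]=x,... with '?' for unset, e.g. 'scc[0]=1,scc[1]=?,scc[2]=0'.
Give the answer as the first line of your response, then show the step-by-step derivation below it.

scc[0]=1,scc[1]=3,scc[2]=3,scc[3]=?,scc[4]=?,scc[5]=2,scc[6]=0,scc[7]=?

step 1: low=(low[0]=0,low[1]=?,low[2]=?,low[3]=?,low[4]=?,low[5]=?,low[6]=1,low[7]=?); scc=(scc[0]=?,scc[1]=?,scc[2]=?,scc[3]=?,scc[4]=?,scc[5]=?,scc[6]=0,scc[7]=?)
step 2: low=(low[0]=0,low[1]=?,low[2]=?,low[3]=?,low[4]=?,low[5]=?,low[6]=1,low[7]=?); scc=(scc[0]=1,scc[1]=?,scc[2]=?,scc[3]=?,scc[4]=?,scc[5]=?,scc[6]=0,scc[7]=?)
step 3: low=(low[0]=0,low[1]=2,low[2]=2,low[3]=?,low[4]=?,low[5]=4,low[6]=1,low[7]=?); scc=(scc[0]=1,scc[1]=?,scc[2]=?,scc[3]=?,scc[4]=?,scc[5]=2,scc[6]=0,scc[7]=?)
step 4: low=(low[0]=0,low[1]=2,low[2]=2,low[3]=?,low[4]=?,low[5]=4,low[6]=1,low[7]=?); scc=(scc[0]=1,scc[1]=?,scc[2]=?,scc[3]=?,scc[4]=?,scc[5]=2,scc[6]=0,scc[7]=?)
step 5: low=(low[0]=0,low[1]=2,low[2]=2,low[3]=?,low[4]=?,low[5]=4,low[6]=1,low[7]=?); scc=(scc[0]=1,scc[1]=3,scc[2]=3,scc[3]=?,scc[4]=?,scc[5]=2,scc[6]=0,scc[7]=?)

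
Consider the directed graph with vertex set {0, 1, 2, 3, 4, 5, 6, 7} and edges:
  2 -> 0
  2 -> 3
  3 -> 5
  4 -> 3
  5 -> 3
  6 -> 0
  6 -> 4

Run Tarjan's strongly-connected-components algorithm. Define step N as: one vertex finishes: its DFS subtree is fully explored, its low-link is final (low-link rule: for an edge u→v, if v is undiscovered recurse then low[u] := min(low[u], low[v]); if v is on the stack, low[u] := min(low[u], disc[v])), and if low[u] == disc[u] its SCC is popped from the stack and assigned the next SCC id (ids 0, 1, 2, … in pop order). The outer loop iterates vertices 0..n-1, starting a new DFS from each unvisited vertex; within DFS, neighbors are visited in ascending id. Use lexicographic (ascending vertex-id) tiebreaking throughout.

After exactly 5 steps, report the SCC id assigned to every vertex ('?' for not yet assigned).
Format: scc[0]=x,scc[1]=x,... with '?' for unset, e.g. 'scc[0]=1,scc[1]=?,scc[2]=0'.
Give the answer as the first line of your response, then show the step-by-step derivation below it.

scc[0]=0,scc[1]=1,scc[2]=3,scc[3]=2,scc[4]=?,scc[5]=2,scc[6]=?,scc[7]=?

step 1: low=(low[0]=0,low[1]=?,low[2]=?,low[3]=?,low[4]=?,low[5]=?,low[6]=?,low[7]=?); scc=(scc[0]=0,scc[1]=?,scc[2]=?,scc[3]=?,scc[4]=?,scc[5]=?,scc[6]=?,scc[7]=?)
step 2: low=(low[0]=0,low[1]=1,low[2]=?,low[3]=?,low[4]=?,low[5]=?,low[6]=?,low[7]=?); scc=(scc[0]=0,scc[1]=1,scc[2]=?,scc[3]=?,scc[4]=?,scc[5]=?,scc[6]=?,scc[7]=?)
step 3: low=(low[0]=0,low[1]=1,low[2]=2,low[3]=3,low[4]=?,low[5]=3,low[6]=?,low[7]=?); scc=(scc[0]=0,scc[1]=1,scc[2]=?,scc[3]=?,scc[4]=?,scc[5]=?,scc[6]=?,scc[7]=?)
step 4: low=(low[0]=0,low[1]=1,low[2]=2,low[3]=3,low[4]=?,low[5]=3,low[6]=?,low[7]=?); scc=(scc[0]=0,scc[1]=1,scc[2]=?,scc[3]=2,scc[4]=?,scc[5]=2,scc[6]=?,scc[7]=?)
step 5: low=(low[0]=0,low[1]=1,low[2]=2,low[3]=3,low[4]=?,low[5]=3,low[6]=?,low[7]=?); scc=(scc[0]=0,scc[1]=1,scc[2]=3,scc[3]=2,scc[4]=?,scc[5]=2,scc[6]=?,scc[7]=?)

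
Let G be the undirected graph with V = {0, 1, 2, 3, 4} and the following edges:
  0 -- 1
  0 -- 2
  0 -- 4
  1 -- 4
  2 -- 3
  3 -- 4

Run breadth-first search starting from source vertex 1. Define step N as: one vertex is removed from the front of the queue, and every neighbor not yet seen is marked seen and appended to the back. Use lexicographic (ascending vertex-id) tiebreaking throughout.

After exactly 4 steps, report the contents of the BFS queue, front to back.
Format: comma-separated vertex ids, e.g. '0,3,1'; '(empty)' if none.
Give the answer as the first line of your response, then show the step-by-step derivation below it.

3

step 1: dequeue 1; queue=[0,4]; order=1
step 2: dequeue 0; queue=[4,2]; order=1,0
step 3: dequeue 4; queue=[2,3]; order=1,0,4
step 4: dequeue 2; queue=[3]; order=1,0,4,2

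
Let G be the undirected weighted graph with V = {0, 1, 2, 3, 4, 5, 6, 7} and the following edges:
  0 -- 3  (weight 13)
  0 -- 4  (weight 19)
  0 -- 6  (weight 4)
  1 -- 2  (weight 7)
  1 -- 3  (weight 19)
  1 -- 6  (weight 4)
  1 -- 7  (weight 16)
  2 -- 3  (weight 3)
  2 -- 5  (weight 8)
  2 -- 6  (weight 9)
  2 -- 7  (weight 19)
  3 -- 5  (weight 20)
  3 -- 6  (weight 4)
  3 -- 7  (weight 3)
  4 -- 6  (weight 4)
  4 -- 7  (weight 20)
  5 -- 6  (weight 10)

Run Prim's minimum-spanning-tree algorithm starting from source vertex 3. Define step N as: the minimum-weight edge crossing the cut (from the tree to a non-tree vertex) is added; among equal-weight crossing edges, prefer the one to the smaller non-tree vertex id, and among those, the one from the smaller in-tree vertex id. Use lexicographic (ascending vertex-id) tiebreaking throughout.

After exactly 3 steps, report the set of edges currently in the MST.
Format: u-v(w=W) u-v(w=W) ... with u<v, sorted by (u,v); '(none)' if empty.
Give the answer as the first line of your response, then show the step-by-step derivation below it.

2-3(w=3) 3-6(w=4) 3-7(w=3)

step 1: add edge 2-3 (w=3); MST = {2-3(w=3)}
step 2: add edge 3-7 (w=3); MST = {2-3(w=3) 3-7(w=3)}
step 3: add edge 3-6 (w=4); MST = {2-3(w=3) 3-6(w=4) 3-7(w=3)}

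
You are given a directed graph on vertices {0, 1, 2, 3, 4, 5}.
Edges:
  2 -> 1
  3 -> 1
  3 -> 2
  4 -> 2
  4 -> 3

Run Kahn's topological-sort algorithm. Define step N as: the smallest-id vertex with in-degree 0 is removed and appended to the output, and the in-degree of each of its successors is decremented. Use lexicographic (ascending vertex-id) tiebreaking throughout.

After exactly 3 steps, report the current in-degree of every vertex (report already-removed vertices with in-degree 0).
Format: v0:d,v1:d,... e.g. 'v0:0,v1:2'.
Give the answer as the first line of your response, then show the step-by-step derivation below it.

v0:0,v1:1,v2:0,v3:0,v4:0,v5:0

step 1: output 0; order=[0]; indeg=(0,2,2,1,0,0)
step 2: output 4; order=[0,4]; indeg=(0,2,1,0,0,0)
step 3: output 3; order=[0,4,3]; indeg=(0,1,0,0,0,0)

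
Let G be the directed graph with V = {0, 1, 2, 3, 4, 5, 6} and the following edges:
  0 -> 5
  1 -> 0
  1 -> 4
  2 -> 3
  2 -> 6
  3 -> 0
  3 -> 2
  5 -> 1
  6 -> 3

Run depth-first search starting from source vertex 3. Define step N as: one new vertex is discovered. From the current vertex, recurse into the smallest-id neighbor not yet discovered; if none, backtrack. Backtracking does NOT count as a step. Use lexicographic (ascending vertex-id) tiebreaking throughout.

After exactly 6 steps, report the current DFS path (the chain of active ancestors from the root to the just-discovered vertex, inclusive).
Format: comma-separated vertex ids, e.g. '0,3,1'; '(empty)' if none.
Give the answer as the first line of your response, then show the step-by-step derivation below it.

3,2

step 1: discover 3; path=3; order=3
step 2: discover 0; path=3>0; order=3,0
step 3: discover 5; path=3>0>5; order=3,0,5
step 4: discover 1; path=3>0>5>1; order=3,0,5,1
step 5: discover 4; path=3>0>5>1>4; order=3,0,5,1,4
step 6: discover 2; path=3>2; order=3,0,5,1,4,2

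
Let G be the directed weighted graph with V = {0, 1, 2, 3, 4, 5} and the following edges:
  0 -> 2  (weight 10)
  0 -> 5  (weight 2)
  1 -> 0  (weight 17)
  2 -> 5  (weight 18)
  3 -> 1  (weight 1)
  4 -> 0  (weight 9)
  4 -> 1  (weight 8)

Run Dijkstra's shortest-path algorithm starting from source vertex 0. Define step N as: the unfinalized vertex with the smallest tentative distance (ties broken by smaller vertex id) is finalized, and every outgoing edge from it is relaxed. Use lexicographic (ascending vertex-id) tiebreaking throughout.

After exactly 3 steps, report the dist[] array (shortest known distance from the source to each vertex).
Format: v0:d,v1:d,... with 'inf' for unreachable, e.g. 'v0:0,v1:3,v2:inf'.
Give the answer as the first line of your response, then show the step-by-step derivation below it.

v0:0,v1:inf,v2:10,v3:inf,v4:inf,v5:2

step 1: dist = v0:0,v1:inf,v2:10,v3:inf,v4:inf,v5:2
step 2: dist = v0:0,v1:inf,v2:10,v3:inf,v4:inf,v5:2
step 3: dist = v0:0,v1:inf,v2:10,v3:inf,v4:inf,v5:2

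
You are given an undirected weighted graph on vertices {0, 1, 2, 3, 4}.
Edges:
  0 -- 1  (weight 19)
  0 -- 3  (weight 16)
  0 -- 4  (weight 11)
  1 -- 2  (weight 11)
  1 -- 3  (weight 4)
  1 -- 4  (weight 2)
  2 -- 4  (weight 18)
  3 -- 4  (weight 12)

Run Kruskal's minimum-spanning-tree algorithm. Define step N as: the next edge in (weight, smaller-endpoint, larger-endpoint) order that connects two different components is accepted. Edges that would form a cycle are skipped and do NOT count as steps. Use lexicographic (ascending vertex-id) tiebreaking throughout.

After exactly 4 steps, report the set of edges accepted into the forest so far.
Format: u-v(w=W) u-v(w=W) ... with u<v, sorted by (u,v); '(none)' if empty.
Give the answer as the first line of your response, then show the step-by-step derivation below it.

0-4(w=11) 1-2(w=11) 1-3(w=4) 1-4(w=2)

step 1: add edge 1-4 (w=2); MST = {1-4(w=2)}
step 2: add edge 1-3 (w=4); MST = {1-3(w=4) 1-4(w=2)}
step 3: add edge 0-4 (w=11); MST = {0-4(w=11) 1-3(w=4) 1-4(w=2)}
step 4: add edge 1-2 (w=11); MST = {0-4(w=11) 1-2(w=11) 1-3(w=4) 1-4(w=2)}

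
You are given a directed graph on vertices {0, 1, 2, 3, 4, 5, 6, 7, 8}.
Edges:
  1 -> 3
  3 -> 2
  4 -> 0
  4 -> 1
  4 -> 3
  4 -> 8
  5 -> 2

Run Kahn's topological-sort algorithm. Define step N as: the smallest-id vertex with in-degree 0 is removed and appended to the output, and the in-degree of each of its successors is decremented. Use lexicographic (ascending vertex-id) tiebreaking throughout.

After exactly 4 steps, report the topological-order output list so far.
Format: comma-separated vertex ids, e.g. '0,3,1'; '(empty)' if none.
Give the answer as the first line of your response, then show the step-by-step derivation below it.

4,0,1,3

step 1: output 4; order=[4]; indeg=(0,0,2,1,0,0,0,0,0)
step 2: output 0; order=[4,0]; indeg=(0,0,2,1,0,0,0,0,0)
step 3: output 1; order=[4,0,1]; indeg=(0,0,2,0,0,0,0,0,0)
step 4: output 3; order=[4,0,1,3]; indeg=(0,0,1,0,0,0,0,0,0)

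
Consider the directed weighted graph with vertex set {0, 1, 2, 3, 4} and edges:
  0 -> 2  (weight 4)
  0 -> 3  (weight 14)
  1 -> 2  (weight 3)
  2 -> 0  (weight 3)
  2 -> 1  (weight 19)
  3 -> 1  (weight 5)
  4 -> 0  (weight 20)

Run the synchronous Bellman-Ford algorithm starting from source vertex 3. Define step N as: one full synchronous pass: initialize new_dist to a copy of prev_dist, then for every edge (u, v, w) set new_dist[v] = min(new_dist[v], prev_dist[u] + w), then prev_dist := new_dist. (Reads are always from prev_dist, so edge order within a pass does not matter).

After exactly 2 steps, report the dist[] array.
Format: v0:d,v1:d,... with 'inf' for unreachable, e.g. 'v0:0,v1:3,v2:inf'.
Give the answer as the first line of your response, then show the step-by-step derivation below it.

v0:inf,v1:5,v2:8,v3:0,v4:inf

step 1: dist = v0:inf,v1:5,v2:inf,v3:0,v4:inf
step 2: dist = v0:inf,v1:5,v2:8,v3:0,v4:inf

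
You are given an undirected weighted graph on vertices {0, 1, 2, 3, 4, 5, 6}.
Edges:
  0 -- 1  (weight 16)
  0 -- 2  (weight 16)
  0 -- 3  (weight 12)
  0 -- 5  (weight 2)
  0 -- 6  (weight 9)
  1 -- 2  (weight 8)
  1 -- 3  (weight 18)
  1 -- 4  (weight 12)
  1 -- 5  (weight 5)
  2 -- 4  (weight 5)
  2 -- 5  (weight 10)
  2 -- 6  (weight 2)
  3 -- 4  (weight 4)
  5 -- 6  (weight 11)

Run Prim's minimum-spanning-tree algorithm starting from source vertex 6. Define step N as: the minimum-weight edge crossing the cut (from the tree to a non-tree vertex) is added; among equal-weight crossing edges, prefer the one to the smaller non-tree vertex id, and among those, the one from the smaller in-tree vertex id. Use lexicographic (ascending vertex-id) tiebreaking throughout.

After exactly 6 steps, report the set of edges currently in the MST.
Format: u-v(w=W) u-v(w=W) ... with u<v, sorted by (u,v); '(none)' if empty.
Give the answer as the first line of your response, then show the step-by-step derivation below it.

0-5(w=2) 1-2(w=8) 1-5(w=5) 2-4(w=5) 2-6(w=2) 3-4(w=4)

step 1: add edge 2-6 (w=2); MST = {2-6(w=2)}
step 2: add edge 2-4 (w=5); MST = {2-4(w=5) 2-6(w=2)}
step 3: add edge 3-4 (w=4); MST = {2-4(w=5) 2-6(w=2) 3-4(w=4)}
step 4: add edge 1-2 (w=8); MST = {1-2(w=8) 2-4(w=5) 2-6(w=2) 3-4(w=4)}
step 5: add edge 1-5 (w=5); MST = {1-2(w=8) 1-5(w=5) 2-4(w=5) 2-6(w=2) 3-4(w=4)}
step 6: add edge 0-5 (w=2); MST = {0-5(w=2) 1-2(w=8) 1-5(w=5) 2-4(w=5) 2-6(w=2) 3-4(w=4)}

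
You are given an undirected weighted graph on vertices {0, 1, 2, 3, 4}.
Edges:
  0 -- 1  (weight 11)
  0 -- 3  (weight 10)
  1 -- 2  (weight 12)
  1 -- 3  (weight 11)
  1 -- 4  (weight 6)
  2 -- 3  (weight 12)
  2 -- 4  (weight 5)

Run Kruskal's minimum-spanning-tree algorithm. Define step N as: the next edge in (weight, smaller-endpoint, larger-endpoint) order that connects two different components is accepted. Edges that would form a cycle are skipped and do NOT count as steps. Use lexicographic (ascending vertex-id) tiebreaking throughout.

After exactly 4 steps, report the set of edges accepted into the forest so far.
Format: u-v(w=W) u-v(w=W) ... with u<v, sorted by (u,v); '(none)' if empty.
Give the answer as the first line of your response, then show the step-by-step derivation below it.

0-1(w=11) 0-3(w=10) 1-4(w=6) 2-4(w=5)

step 1: add edge 2-4 (w=5); MST = {2-4(w=5)}
step 2: add edge 1-4 (w=6); MST = {1-4(w=6) 2-4(w=5)}
step 3: add edge 0-3 (w=10); MST = {0-3(w=10) 1-4(w=6) 2-4(w=5)}
step 4: add edge 0-1 (w=11); MST = {0-1(w=11) 0-3(w=10) 1-4(w=6) 2-4(w=5)}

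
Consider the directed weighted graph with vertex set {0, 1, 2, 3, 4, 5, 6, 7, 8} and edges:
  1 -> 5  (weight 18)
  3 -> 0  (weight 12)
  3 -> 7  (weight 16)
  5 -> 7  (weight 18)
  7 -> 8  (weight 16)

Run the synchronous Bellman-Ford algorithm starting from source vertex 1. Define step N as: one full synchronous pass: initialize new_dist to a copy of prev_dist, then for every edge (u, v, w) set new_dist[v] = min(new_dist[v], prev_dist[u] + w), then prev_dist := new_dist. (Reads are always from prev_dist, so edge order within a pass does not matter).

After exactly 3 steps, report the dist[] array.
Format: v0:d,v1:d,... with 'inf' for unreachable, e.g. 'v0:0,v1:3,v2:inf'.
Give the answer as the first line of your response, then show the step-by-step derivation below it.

v0:inf,v1:0,v2:inf,v3:inf,v4:inf,v5:18,v6:inf,v7:36,v8:52

step 1: dist = v0:inf,v1:0,v2:inf,v3:inf,v4:inf,v5:18,v6:inf,v7:inf,v8:inf
step 2: dist = v0:inf,v1:0,v2:inf,v3:inf,v4:inf,v5:18,v6:inf,v7:36,v8:inf
step 3: dist = v0:inf,v1:0,v2:inf,v3:inf,v4:inf,v5:18,v6:inf,v7:36,v8:52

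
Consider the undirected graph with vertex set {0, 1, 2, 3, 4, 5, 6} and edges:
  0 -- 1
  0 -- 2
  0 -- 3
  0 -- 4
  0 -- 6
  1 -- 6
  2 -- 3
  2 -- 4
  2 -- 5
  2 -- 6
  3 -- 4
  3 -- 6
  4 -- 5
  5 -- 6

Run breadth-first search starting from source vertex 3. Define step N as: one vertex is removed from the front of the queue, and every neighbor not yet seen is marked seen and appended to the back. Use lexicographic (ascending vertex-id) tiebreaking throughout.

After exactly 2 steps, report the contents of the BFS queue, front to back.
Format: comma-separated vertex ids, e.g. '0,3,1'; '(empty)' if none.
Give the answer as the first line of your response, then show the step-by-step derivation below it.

2,4,6,1

step 1: dequeue 3; queue=[0,2,4,6]; order=3
step 2: dequeue 0; queue=[2,4,6,1]; order=3,0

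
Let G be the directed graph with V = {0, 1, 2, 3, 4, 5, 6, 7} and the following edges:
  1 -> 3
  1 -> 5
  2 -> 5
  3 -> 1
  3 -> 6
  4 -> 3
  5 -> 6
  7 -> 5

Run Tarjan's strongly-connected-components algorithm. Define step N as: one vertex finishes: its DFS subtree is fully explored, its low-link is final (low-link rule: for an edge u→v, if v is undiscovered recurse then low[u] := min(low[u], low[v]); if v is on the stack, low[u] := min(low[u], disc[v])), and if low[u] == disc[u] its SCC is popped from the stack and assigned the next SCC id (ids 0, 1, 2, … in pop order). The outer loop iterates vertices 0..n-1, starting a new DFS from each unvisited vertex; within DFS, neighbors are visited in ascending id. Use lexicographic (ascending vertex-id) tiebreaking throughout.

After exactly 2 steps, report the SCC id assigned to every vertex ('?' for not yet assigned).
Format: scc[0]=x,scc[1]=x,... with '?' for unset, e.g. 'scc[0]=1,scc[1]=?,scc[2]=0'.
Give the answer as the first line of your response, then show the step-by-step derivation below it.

scc[0]=0,scc[1]=?,scc[2]=?,scc[3]=?,scc[4]=?,scc[5]=?,scc[6]=1,scc[7]=?

step 1: low=(low[0]=0,low[1]=?,low[2]=?,low[3]=?,low[4]=?,low[5]=?,low[6]=?,low[7]=?); scc=(scc[0]=0,scc[1]=?,scc[2]=?,scc[3]=?,scc[4]=?,scc[5]=?,scc[6]=?,scc[7]=?)
step 2: low=(low[0]=0,low[1]=1,low[2]=?,low[3]=1,low[4]=?,low[5]=?,low[6]=3,low[7]=?); scc=(scc[0]=0,scc[1]=?,scc[2]=?,scc[3]=?,scc[4]=?,scc[5]=?,scc[6]=1,scc[7]=?)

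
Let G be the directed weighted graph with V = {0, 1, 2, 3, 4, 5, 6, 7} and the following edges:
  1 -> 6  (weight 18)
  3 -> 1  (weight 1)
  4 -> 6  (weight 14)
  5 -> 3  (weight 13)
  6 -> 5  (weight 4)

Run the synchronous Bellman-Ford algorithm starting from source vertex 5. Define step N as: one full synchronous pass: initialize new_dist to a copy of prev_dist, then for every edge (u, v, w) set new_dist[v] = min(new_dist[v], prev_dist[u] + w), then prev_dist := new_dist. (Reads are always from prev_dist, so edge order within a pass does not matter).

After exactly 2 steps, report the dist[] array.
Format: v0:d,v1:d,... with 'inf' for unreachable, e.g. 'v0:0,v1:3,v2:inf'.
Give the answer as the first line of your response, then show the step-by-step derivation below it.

v0:inf,v1:14,v2:inf,v3:13,v4:inf,v5:0,v6:inf,v7:inf

step 1: dist = v0:inf,v1:inf,v2:inf,v3:13,v4:inf,v5:0,v6:inf,v7:inf
step 2: dist = v0:inf,v1:14,v2:inf,v3:13,v4:inf,v5:0,v6:inf,v7:inf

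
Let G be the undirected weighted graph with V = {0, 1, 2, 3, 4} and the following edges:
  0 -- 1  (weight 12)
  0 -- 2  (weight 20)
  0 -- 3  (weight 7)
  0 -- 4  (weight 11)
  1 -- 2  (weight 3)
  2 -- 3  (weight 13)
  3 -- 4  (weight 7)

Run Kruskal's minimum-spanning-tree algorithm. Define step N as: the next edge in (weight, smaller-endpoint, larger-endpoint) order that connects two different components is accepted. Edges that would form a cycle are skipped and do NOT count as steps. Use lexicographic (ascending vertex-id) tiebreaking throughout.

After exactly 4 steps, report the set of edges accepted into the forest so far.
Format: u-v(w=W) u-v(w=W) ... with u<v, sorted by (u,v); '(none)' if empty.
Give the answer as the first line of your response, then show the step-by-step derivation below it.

0-1(w=12) 0-3(w=7) 1-2(w=3) 3-4(w=7)

step 1: add edge 1-2 (w=3); MST = {1-2(w=3)}
step 2: add edge 0-3 (w=7); MST = {0-3(w=7) 1-2(w=3)}
step 3: add edge 3-4 (w=7); MST = {0-3(w=7) 1-2(w=3) 3-4(w=7)}
step 4: add edge 0-1 (w=12); MST = {0-1(w=12) 0-3(w=7) 1-2(w=3) 3-4(w=7)}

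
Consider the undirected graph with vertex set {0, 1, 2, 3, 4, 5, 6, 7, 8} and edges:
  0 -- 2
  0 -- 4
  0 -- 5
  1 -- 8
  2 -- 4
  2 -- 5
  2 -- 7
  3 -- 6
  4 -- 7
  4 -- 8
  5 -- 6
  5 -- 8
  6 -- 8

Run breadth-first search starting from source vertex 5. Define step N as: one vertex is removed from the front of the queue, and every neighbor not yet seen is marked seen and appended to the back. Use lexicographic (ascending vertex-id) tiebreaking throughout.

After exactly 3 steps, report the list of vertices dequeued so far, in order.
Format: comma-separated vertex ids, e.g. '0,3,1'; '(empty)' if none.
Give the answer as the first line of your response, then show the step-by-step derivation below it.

5,0,2

step 1: dequeue 5; queue=[0,2,6,8]; order=5
step 2: dequeue 0; queue=[2,6,8,4]; order=5,0
step 3: dequeue 2; queue=[6,8,4,7]; order=5,0,2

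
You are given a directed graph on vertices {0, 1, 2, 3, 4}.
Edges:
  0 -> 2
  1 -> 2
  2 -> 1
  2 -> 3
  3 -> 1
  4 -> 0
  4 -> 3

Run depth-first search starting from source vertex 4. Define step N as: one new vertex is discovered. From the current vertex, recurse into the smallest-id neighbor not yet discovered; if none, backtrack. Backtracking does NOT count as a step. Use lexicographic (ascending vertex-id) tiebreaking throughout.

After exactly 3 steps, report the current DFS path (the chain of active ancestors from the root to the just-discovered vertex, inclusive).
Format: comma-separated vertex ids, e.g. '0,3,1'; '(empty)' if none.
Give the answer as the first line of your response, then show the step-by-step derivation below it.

4,0,2

step 1: discover 4; path=4; order=4
step 2: discover 0; path=4>0; order=4,0
step 3: discover 2; path=4>0>2; order=4,0,2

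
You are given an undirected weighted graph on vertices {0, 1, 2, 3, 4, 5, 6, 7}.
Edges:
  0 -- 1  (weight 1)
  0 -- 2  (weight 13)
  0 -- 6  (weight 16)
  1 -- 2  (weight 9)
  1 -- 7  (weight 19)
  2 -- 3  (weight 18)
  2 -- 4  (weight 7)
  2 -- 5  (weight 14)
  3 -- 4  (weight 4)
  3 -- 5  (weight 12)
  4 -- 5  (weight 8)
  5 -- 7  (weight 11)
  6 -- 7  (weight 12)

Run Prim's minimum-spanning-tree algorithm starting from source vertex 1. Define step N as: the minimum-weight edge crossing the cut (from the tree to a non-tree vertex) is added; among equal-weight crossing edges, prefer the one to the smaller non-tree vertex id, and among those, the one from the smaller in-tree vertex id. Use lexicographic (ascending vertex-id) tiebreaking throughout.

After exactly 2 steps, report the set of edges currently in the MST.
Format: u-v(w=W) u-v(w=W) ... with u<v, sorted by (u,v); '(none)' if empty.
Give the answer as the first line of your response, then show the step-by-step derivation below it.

0-1(w=1) 1-2(w=9)

step 1: add edge 0-1 (w=1); MST = {0-1(w=1)}
step 2: add edge 1-2 (w=9); MST = {0-1(w=1) 1-2(w=9)}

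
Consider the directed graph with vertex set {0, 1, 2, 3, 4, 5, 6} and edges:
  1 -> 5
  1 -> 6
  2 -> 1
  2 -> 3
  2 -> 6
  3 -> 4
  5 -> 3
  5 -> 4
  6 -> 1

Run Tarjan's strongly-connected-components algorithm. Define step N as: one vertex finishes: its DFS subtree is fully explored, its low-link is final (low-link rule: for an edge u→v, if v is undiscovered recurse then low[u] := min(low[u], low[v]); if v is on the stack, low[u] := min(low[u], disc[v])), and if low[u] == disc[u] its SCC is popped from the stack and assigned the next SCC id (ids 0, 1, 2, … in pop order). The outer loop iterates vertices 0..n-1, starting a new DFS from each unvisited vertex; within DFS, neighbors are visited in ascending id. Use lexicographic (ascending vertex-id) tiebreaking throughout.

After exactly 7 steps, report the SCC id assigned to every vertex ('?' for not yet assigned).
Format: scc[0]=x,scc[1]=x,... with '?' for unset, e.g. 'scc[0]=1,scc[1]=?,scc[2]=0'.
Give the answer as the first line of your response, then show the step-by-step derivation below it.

scc[0]=0,scc[1]=4,scc[2]=5,scc[3]=2,scc[4]=1,scc[5]=3,scc[6]=4

step 1: low=(low[0]=0,low[1]=?,low[2]=?,low[3]=?,low[4]=?,low[5]=?,low[6]=?); scc=(scc[0]=0,scc[1]=?,scc[2]=?,scc[3]=?,scc[4]=?,scc[5]=?,scc[6]=?)
step 2: low=(low[0]=0,low[1]=1,low[2]=?,low[3]=3,low[4]=4,low[5]=2,low[6]=?); scc=(scc[0]=0,scc[1]=?,scc[2]=?,scc[3]=?,scc[4]=1,scc[5]=?,scc[6]=?)
step 3: low=(low[0]=0,low[1]=1,low[2]=?,low[3]=3,low[4]=4,low[5]=2,low[6]=?); scc=(scc[0]=0,scc[1]=?,scc[2]=?,scc[3]=2,scc[4]=1,scc[5]=?,scc[6]=?)
step 4: low=(low[0]=0,low[1]=1,low[2]=?,low[3]=3,low[4]=4,low[5]=2,low[6]=?); scc=(scc[0]=0,scc[1]=?,scc[2]=?,scc[3]=2,scc[4]=1,scc[5]=3,scc[6]=?)
step 5: low=(low[0]=0,low[1]=1,low[2]=?,low[3]=3,low[4]=4,low[5]=2,low[6]=1); scc=(scc[0]=0,scc[1]=?,scc[2]=?,scc[3]=2,scc[4]=1,scc[5]=3,scc[6]=?)
step 6: low=(low[0]=0,low[1]=1,low[2]=?,low[3]=3,low[4]=4,low[5]=2,low[6]=1); scc=(scc[0]=0,scc[1]=4,scc[2]=?,scc[3]=2,scc[4]=1,scc[5]=3,scc[6]=4)
step 7: low=(low[0]=0,low[1]=1,low[2]=6,low[3]=3,low[4]=4,low[5]=2,low[6]=1); scc=(scc[0]=0,scc[1]=4,scc[2]=5,scc[3]=2,scc[4]=1,scc[5]=3,scc[6]=4)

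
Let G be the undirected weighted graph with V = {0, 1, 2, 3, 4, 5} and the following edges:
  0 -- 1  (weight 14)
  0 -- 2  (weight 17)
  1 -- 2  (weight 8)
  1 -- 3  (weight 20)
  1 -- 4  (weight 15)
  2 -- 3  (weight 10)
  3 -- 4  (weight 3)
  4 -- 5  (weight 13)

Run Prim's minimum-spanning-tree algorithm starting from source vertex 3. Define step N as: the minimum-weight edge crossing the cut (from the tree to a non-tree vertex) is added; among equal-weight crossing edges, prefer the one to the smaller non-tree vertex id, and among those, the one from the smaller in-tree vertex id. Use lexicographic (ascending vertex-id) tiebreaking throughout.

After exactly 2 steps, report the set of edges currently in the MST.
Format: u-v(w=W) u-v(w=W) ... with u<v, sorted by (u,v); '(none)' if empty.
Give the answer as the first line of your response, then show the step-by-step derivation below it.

2-3(w=10) 3-4(w=3)

step 1: add edge 3-4 (w=3); MST = {3-4(w=3)}
step 2: add edge 2-3 (w=10); MST = {2-3(w=10) 3-4(w=3)}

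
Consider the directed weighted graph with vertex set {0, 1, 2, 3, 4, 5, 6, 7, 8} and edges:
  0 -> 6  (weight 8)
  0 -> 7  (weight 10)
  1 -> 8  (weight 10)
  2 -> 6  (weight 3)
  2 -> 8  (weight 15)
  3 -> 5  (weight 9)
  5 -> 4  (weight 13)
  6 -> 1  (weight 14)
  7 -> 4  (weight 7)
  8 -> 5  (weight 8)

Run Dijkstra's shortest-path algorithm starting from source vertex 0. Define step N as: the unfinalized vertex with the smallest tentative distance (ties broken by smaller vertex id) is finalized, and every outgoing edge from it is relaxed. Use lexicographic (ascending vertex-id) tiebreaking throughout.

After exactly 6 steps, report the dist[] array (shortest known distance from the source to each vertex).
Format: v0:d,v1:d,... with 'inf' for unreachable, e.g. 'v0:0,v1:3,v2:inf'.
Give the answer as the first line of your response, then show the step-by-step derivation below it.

v0:0,v1:22,v2:inf,v3:inf,v4:17,v5:40,v6:8,v7:10,v8:32

step 1: dist = v0:0,v1:inf,v2:inf,v3:inf,v4:inf,v5:inf,v6:8,v7:10,v8:inf
step 2: dist = v0:0,v1:22,v2:inf,v3:inf,v4:inf,v5:inf,v6:8,v7:10,v8:inf
step 3: dist = v0:0,v1:22,v2:inf,v3:inf,v4:17,v5:inf,v6:8,v7:10,v8:inf
step 4: dist = v0:0,v1:22,v2:inf,v3:inf,v4:17,v5:inf,v6:8,v7:10,v8:inf
step 5: dist = v0:0,v1:22,v2:inf,v3:inf,v4:17,v5:inf,v6:8,v7:10,v8:32
step 6: dist = v0:0,v1:22,v2:inf,v3:inf,v4:17,v5:40,v6:8,v7:10,v8:32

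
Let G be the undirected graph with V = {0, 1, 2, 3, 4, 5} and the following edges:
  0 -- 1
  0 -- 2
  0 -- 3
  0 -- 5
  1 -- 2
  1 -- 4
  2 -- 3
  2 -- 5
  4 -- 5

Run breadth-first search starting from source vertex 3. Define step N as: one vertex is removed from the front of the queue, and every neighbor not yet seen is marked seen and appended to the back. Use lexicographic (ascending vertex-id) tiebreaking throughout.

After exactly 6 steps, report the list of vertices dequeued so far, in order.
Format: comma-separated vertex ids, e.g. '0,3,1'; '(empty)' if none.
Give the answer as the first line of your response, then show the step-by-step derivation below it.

3,0,2,1,5,4

step 1: dequeue 3; queue=[0,2]; order=3
step 2: dequeue 0; queue=[2,1,5]; order=3,0
step 3: dequeue 2; queue=[1,5]; order=3,0,2
step 4: dequeue 1; queue=[5,4]; order=3,0,2,1
step 5: dequeue 5; queue=[4]; order=3,0,2,1,5
step 6: dequeue 4; queue=[(empty)]; order=3,0,2,1,5,4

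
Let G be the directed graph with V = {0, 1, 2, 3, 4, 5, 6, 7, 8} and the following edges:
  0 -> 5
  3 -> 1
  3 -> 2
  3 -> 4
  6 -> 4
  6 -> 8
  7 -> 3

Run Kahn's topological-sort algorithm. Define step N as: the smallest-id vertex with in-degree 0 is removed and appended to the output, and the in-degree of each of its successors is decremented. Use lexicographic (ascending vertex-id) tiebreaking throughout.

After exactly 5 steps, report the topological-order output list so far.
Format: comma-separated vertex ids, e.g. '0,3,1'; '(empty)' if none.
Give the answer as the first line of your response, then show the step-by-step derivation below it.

0,5,6,7,3

step 1: output 0; order=[0]; indeg=(0,1,1,1,2,0,0,0,1)
step 2: output 5; order=[0,5]; indeg=(0,1,1,1,2,0,0,0,1)
step 3: output 6; order=[0,5,6]; indeg=(0,1,1,1,1,0,0,0,0)
step 4: output 7; order=[0,5,6,7]; indeg=(0,1,1,0,1,0,0,0,0)
step 5: output 3; order=[0,5,6,7,3]; indeg=(0,0,0,0,0,0,0,0,0)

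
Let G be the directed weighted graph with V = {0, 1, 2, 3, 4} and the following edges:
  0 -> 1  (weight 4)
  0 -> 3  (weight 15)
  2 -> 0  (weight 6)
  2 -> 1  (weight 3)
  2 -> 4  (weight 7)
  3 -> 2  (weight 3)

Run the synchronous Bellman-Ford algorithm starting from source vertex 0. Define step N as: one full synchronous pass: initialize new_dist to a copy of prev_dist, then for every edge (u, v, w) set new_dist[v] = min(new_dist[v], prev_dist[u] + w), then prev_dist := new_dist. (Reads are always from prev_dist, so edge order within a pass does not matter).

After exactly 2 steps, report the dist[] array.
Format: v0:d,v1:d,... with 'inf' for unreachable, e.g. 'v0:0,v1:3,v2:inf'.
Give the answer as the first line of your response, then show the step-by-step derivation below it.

v0:0,v1:4,v2:18,v3:15,v4:inf

step 1: dist = v0:0,v1:4,v2:inf,v3:15,v4:inf
step 2: dist = v0:0,v1:4,v2:18,v3:15,v4:inf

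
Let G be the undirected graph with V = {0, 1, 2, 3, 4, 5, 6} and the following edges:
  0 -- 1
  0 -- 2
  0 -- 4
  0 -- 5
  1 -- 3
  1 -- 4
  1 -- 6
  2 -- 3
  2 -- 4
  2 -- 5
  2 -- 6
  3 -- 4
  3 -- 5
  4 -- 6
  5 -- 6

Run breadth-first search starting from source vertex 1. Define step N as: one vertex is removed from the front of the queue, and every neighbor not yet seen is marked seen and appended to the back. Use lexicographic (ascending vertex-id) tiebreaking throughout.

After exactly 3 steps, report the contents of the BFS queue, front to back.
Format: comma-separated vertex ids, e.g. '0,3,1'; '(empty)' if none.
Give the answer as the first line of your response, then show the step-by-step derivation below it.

4,6,2,5

step 1: dequeue 1; queue=[0,3,4,6]; order=1
step 2: dequeue 0; queue=[3,4,6,2,5]; order=1,0
step 3: dequeue 3; queue=[4,6,2,5]; order=1,0,3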